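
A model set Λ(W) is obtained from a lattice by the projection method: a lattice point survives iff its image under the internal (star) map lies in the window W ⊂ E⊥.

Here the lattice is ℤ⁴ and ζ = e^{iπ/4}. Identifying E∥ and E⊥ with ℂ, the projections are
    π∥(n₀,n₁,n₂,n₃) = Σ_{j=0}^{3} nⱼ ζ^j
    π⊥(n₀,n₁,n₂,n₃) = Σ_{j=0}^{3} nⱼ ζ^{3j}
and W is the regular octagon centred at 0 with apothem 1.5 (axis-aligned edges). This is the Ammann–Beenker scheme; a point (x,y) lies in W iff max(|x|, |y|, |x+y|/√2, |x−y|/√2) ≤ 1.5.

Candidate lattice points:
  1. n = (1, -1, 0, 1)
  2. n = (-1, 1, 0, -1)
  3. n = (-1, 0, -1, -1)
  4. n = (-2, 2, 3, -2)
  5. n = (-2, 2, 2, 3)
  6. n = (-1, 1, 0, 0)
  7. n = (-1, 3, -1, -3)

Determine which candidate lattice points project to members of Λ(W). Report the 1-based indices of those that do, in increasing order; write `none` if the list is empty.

none

Internal map: ζ^{3j} for j=0..3 gives (1,0), (−√2/2,√2/2), (0,−1), (√2/2,√2/2).
candidate 1: n = (1, -1, 0, 1) → π⊥ ≈ (+2.41421, +0.00000); max(|x|,|y|,|x±y|/√2) = 2.41421 > 1.5 ⇒ ∉ W
candidate 2: n = (-1, 1, 0, -1) → π⊥ ≈ (-2.41421, +0.00000); max(|x|,|y|,|x±y|/√2) = 2.41421 > 1.5 ⇒ ∉ W
candidate 3: n = (-1, 0, -1, -1) → π⊥ ≈ (-1.70711, +0.29289); max(|x|,|y|,|x±y|/√2) = 1.70711 > 1.5 ⇒ ∉ W
candidate 4: n = (-2, 2, 3, -2) → π⊥ ≈ (-4.82843, -3.00000); max(|x|,|y|,|x±y|/√2) = 5.53553 > 1.5 ⇒ ∉ W
candidate 5: n = (-2, 2, 2, 3) → π⊥ ≈ (-1.29289, +1.53553); max(|x|,|y|,|x±y|/√2) = 2.00000 > 1.5 ⇒ ∉ W
candidate 6: n = (-1, 1, 0, 0) → π⊥ ≈ (-1.70711, +0.70711); max(|x|,|y|,|x±y|/√2) = 1.70711 > 1.5 ⇒ ∉ W
candidate 7: n = (-1, 3, -1, -3) → π⊥ ≈ (-5.24264, +1.00000); max(|x|,|y|,|x±y|/√2) = 5.24264 > 1.5 ⇒ ∉ W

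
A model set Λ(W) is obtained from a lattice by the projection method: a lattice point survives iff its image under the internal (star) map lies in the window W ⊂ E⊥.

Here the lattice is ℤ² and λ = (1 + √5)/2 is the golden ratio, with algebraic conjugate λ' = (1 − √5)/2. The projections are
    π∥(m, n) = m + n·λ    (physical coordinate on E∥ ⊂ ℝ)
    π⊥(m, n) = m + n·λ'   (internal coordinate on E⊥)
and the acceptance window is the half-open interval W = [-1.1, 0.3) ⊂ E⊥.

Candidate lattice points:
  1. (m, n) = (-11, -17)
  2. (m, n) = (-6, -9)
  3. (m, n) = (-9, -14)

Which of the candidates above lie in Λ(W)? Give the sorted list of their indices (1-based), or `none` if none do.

Compute λ' = (1−√5)/2 = -0.6180, so π⊥(m,n) = m -0.6180·n.
#1 (-11,-17): internal coord -11 + (-17)·λ' = -0.4934; -0.4934 ∈ [-1.1, 0.3) → IN Λ
#2 (-6,-9): internal coord -6 + (-9)·λ' = -0.4377; -0.4377 ∈ [-1.1, 0.3) → IN Λ
#3 (-9,-14): internal coord -9 + (-14)·λ' = -0.3475; -0.3475 ∈ [-1.1, 0.3) → IN Λ

1, 2, 3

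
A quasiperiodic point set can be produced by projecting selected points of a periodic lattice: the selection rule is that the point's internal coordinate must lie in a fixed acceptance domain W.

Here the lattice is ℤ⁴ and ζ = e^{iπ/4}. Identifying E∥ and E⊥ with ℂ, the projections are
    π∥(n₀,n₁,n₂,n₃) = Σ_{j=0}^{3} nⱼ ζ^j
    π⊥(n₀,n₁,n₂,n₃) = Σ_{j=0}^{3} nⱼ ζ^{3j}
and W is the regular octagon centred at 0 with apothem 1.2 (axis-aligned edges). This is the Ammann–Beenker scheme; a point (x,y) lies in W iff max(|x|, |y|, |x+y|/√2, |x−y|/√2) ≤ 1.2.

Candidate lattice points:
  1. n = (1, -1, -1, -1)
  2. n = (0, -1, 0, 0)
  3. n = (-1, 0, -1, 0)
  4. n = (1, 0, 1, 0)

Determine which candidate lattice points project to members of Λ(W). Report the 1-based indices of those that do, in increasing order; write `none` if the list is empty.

With ζ = e^{iπ/4} the internal vectors are ζ^0,ζ^3,ζ^6,ζ^9.
candidate 1: n = (1, -1, -1, -1) → π⊥ ≈ (+1.000000, -0.414214); max(|x|,|y|,|x±y|/√2) = 1.000000 ≤ 1.2 ⇒ ∈ W
candidate 2: n = (0, -1, 0, 0) → π⊥ ≈ (+0.707107, -0.707107); max(|x|,|y|,|x±y|/√2) = 1.000000 ≤ 1.2 ⇒ ∈ W
candidate 3: n = (-1, 0, -1, 0) → π⊥ ≈ (-1.000000, +1.000000); max(|x|,|y|,|x±y|/√2) = 1.414214 > 1.2 ⇒ ∉ W
candidate 4: n = (1, 0, 1, 0) → π⊥ ≈ (+1.000000, -1.000000); max(|x|,|y|,|x±y|/√2) = 1.414214 > 1.2 ⇒ ∉ W

1, 2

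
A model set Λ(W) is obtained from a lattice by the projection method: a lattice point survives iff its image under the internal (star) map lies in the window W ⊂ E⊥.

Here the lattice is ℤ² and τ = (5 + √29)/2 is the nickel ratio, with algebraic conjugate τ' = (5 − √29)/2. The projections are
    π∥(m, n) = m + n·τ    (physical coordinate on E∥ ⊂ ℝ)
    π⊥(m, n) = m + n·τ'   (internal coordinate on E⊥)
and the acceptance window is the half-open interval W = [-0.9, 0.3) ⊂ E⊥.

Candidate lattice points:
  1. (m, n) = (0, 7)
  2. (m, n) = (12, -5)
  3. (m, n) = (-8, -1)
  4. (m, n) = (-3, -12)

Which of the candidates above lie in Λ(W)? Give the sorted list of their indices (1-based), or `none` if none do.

4

Numerically τ ≈ 5.19258 and τ' = −1/τ ≈ -0.19258.
candidate 1: (m,n)=(0,7) → π∥ = 0+7·τ ≈ 36.34808, π⊥ = 0+7·τ' ≈ -1.34808 ∉ [-0.9, 0.3) ⇒ out
candidate 2: (m,n)=(12,-5) → π∥ = 12-5·τ ≈ -13.96291, π⊥ = 12-5·τ' ≈ 12.96291 ∉ [-0.9, 0.3) ⇒ out
candidate 3: (m,n)=(-8,-1) → π∥ = -8-1·τ ≈ -13.19258, π⊥ = -8-1·τ' ≈ -7.80742 ∉ [-0.9, 0.3) ⇒ out
candidate 4: (m,n)=(-3,-12) → π∥ = -3-12·τ ≈ -65.31099, π⊥ = -3-12·τ' ≈ -0.68901 ∈ [-0.9, 0.3) ⇒ IN Λ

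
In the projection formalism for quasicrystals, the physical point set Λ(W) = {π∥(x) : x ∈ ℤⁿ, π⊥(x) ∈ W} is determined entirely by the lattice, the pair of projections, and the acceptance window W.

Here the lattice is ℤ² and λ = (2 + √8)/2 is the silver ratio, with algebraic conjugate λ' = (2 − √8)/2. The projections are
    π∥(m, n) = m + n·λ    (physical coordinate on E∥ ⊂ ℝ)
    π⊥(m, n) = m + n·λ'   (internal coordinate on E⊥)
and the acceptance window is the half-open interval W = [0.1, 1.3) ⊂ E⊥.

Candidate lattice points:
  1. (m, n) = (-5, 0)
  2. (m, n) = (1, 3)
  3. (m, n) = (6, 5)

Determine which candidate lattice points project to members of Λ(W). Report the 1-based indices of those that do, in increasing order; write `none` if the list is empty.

Numerically λ ≈ 2.414214 and λ' = −1/λ ≈ -0.414214.
candidate 1: (m,n)=(-5,0) → π∥ = -5+0·λ ≈ -5.000000, π⊥ = -5+0·λ' ≈ -5.000000 ∉ [0.1, 1.3) ⇒ out
candidate 2: (m,n)=(1,3) → π∥ = 1+3·λ ≈ 8.242641, π⊥ = 1+3·λ' ≈ -0.242641 ∉ [0.1, 1.3) ⇒ out
candidate 3: (m,n)=(6,5) → π∥ = 6+5·λ ≈ 18.071068, π⊥ = 6+5·λ' ≈ 3.928932 ∉ [0.1, 1.3) ⇒ out

none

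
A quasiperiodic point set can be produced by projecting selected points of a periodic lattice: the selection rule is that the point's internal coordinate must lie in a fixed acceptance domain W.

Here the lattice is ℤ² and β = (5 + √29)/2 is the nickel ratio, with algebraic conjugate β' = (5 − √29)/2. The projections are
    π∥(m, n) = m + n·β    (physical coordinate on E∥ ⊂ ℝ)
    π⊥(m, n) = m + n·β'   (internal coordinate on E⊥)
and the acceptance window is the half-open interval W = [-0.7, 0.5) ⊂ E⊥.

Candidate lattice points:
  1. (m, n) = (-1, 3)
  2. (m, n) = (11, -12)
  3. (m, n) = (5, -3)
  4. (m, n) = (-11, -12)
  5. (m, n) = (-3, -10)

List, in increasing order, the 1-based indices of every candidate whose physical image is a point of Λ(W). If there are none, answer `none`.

none

β' = (5−√29)/2 ≈ -0.19258.
candidate 1: (m,n)=(-1,3) → π∥ = -1+3·β ≈ 14.57775, π⊥ = -1+3·β' ≈ -1.57775 ∉ [-0.7, 0.5) ⇒ out
candidate 2: (m,n)=(11,-12) → π∥ = 11-12·β ≈ -51.31099, π⊥ = 11-12·β' ≈ 13.31099 ∉ [-0.7, 0.5) ⇒ out
candidate 3: (m,n)=(5,-3) → π∥ = 5-3·β ≈ -10.57775, π⊥ = 5-3·β' ≈ 5.57775 ∉ [-0.7, 0.5) ⇒ out
candidate 4: (m,n)=(-11,-12) → π∥ = -11-12·β ≈ -73.31099, π⊥ = -11-12·β' ≈ -8.68901 ∉ [-0.7, 0.5) ⇒ out
candidate 5: (m,n)=(-3,-10) → π∥ = -3-10·β ≈ -54.92582, π⊥ = -3-10·β' ≈ -1.07418 ∉ [-0.7, 0.5) ⇒ out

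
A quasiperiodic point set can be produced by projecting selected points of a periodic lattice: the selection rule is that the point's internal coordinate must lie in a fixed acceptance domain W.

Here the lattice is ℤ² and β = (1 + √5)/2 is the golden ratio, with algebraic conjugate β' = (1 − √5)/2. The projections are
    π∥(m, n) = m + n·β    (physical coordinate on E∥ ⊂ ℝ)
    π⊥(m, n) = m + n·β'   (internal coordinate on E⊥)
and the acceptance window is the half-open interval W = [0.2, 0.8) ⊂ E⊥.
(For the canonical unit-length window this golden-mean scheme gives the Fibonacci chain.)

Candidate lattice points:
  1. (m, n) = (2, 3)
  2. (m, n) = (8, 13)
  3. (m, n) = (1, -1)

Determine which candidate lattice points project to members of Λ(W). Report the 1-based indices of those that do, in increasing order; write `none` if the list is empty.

none

β' = (1−√5)/2 ≈ -0.61803.
#1 (2,3): internal coord 2 + (3)·β' = +0.14590; +0.14590 ∉ [0.2, 0.8) → out
#2 (8,13): internal coord 8 + (13)·β' = -0.03444; -0.03444 ∉ [0.2, 0.8) → out
#3 (1,-1): internal coord 1 + (-1)·β' = +1.61803; +1.61803 ∉ [0.2, 0.8) → out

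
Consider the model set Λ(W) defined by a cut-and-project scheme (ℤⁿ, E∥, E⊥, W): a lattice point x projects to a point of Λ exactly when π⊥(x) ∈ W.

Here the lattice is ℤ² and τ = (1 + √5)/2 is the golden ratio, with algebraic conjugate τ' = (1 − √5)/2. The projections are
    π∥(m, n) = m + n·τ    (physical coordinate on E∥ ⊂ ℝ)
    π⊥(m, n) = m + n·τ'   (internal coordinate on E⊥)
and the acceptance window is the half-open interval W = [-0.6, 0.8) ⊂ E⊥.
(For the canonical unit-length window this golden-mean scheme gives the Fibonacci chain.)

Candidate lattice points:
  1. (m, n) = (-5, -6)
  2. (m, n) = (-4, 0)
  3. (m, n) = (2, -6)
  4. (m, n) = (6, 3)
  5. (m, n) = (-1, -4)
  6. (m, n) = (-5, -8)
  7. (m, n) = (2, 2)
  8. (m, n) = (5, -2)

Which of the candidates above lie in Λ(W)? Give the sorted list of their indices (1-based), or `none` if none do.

Numerically τ ≈ 1.6180 and τ' = −1/τ ≈ -0.6180.
[1] lift (-5,-6): star map gives -1.2918; window check -0.6 ≤ -1.2918 < 0.8 is false → out
[2] lift (-4,0): star map gives -4.0000; window check -0.6 ≤ -4.0000 < 0.8 is false → out
[3] lift (2,-6): star map gives 5.7082; window check -0.6 ≤ 5.7082 < 0.8 is false → out
[4] lift (6,3): star map gives 4.1459; window check -0.6 ≤ 4.1459 < 0.8 is false → out
[5] lift (-1,-4): star map gives 1.4721; window check -0.6 ≤ 1.4721 < 0.8 is false → out
[6] lift (-5,-8): star map gives -0.0557; window check -0.6 ≤ -0.0557 < 0.8 is true → IN Λ
[7] lift (2,2): star map gives 0.7639; window check -0.6 ≤ 0.7639 < 0.8 is true → IN Λ
[8] lift (5,-2): star map gives 6.2361; window check -0.6 ≤ 6.2361 < 0.8 is false → out

6, 7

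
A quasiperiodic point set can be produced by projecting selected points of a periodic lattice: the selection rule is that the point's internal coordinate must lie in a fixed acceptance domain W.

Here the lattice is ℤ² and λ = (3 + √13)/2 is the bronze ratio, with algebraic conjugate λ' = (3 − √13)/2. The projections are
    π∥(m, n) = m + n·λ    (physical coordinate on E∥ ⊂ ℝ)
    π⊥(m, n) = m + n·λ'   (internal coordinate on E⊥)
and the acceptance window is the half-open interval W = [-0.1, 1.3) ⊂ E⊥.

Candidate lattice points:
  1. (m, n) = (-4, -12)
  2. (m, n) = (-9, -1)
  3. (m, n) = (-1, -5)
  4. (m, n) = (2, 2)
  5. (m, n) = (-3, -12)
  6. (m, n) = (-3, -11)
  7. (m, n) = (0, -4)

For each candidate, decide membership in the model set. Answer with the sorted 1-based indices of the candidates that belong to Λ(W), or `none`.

3, 5, 6, 7

λ' = (3−√13)/2 ≈ -0.302776.
candidate 1: (m,n)=(-4,-12) → π∥ = -4-12·λ ≈ -43.633308, π⊥ = -4-12·λ' ≈ -0.366692 ∉ [-0.1, 1.3) ⇒ out
candidate 2: (m,n)=(-9,-1) → π∥ = -9-1·λ ≈ -12.302776, π⊥ = -9-1·λ' ≈ -8.697224 ∉ [-0.1, 1.3) ⇒ out
candidate 3: (m,n)=(-1,-5) → π∥ = -1-5·λ ≈ -17.513878, π⊥ = -1-5·λ' ≈ 0.513878 ∈ [-0.1, 1.3) ⇒ IN Λ
candidate 4: (m,n)=(2,2) → π∥ = 2+2·λ ≈ 8.605551, π⊥ = 2+2·λ' ≈ 1.394449 ∉ [-0.1, 1.3) ⇒ out
candidate 5: (m,n)=(-3,-12) → π∥ = -3-12·λ ≈ -42.633308, π⊥ = -3-12·λ' ≈ 0.633308 ∈ [-0.1, 1.3) ⇒ IN Λ
candidate 6: (m,n)=(-3,-11) → π∥ = -3-11·λ ≈ -39.330532, π⊥ = -3-11·λ' ≈ 0.330532 ∈ [-0.1, 1.3) ⇒ IN Λ
candidate 7: (m,n)=(0,-4) → π∥ = 0-4·λ ≈ -13.211103, π⊥ = 0-4·λ' ≈ 1.211103 ∈ [-0.1, 1.3) ⇒ IN Λ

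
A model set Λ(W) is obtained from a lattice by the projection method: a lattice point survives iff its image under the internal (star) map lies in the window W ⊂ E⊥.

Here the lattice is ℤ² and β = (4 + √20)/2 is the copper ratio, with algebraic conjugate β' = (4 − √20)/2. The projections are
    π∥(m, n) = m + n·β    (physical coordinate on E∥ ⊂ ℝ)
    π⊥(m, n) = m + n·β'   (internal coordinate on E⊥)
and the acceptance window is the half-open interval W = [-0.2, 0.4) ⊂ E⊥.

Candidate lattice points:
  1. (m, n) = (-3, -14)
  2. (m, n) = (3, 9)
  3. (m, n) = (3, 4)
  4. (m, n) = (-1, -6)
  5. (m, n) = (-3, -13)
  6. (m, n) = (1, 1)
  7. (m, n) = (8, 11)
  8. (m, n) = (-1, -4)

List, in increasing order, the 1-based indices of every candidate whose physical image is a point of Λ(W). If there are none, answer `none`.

1, 5, 8

Numerically β ≈ 4.2361 and β' = −1/β ≈ -0.2361.
[1] lift (-3,-14): star map gives 0.3050; window check -0.2 ≤ 0.3050 < 0.4 is true → IN Λ
[2] lift (3,9): star map gives 0.8754; window check -0.2 ≤ 0.8754 < 0.4 is false → out
[3] lift (3,4): star map gives 2.0557; window check -0.2 ≤ 2.0557 < 0.4 is false → out
[4] lift (-1,-6): star map gives 0.4164; window check -0.2 ≤ 0.4164 < 0.4 is false → out
[5] lift (-3,-13): star map gives 0.0689; window check -0.2 ≤ 0.0689 < 0.4 is true → IN Λ
[6] lift (1,1): star map gives 0.7639; window check -0.2 ≤ 0.7639 < 0.4 is false → out
[7] lift (8,11): star map gives 5.4033; window check -0.2 ≤ 5.4033 < 0.4 is false → out
[8] lift (-1,-4): star map gives -0.0557; window check -0.2 ≤ -0.0557 < 0.4 is true → IN Λ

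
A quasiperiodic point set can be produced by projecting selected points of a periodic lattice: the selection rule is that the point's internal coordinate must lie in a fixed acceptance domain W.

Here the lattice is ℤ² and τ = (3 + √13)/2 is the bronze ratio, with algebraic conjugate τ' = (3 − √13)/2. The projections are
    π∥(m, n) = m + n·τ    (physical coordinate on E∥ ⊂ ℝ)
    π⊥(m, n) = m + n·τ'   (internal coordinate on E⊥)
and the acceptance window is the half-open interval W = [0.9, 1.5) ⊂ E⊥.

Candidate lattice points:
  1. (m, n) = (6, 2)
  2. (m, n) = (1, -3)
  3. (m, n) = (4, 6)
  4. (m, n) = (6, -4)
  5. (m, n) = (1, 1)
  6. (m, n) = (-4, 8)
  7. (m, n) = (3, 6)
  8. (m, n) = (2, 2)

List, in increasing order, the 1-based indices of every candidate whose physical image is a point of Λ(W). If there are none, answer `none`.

7, 8

τ' = (3−√13)/2 ≈ -0.302776.
candidate 1: (m,n)=(6,2) → π∥ = 6+2·τ ≈ 12.605551, π⊥ = 6+2·τ' ≈ 5.394449 ∉ [0.9, 1.5) ⇒ out
candidate 2: (m,n)=(1,-3) → π∥ = 1-3·τ ≈ -8.908327, π⊥ = 1-3·τ' ≈ 1.908327 ∉ [0.9, 1.5) ⇒ out
candidate 3: (m,n)=(4,6) → π∥ = 4+6·τ ≈ 23.816654, π⊥ = 4+6·τ' ≈ 2.183346 ∉ [0.9, 1.5) ⇒ out
candidate 4: (m,n)=(6,-4) → π∥ = 6-4·τ ≈ -7.211103, π⊥ = 6-4·τ' ≈ 7.211103 ∉ [0.9, 1.5) ⇒ out
candidate 5: (m,n)=(1,1) → π∥ = 1+1·τ ≈ 4.302776, π⊥ = 1+1·τ' ≈ 0.697224 ∉ [0.9, 1.5) ⇒ out
candidate 6: (m,n)=(-4,8) → π∥ = -4+8·τ ≈ 22.422205, π⊥ = -4+8·τ' ≈ -6.422205 ∉ [0.9, 1.5) ⇒ out
candidate 7: (m,n)=(3,6) → π∥ = 3+6·τ ≈ 22.816654, π⊥ = 3+6·τ' ≈ 1.183346 ∈ [0.9, 1.5) ⇒ IN Λ
candidate 8: (m,n)=(2,2) → π∥ = 2+2·τ ≈ 8.605551, π⊥ = 2+2·τ' ≈ 1.394449 ∈ [0.9, 1.5) ⇒ IN Λ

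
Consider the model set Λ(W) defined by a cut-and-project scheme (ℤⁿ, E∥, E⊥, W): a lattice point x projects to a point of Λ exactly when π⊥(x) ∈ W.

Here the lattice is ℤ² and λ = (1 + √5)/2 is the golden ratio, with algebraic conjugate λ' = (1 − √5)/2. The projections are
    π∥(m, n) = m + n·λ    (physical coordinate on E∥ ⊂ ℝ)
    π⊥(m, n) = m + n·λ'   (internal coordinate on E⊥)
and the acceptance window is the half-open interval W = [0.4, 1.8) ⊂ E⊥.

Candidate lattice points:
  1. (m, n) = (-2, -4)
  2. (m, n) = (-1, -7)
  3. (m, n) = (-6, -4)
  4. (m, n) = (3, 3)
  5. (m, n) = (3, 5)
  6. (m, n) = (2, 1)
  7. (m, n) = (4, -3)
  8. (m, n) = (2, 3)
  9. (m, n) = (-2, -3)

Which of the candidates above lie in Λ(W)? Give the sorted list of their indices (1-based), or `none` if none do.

1, 4, 6

Numerically λ ≈ 1.6180 and λ' = −1/λ ≈ -0.6180.
#1 (-2,-4): internal coord -2 + (-4)·λ' = +0.4721; +0.4721 ∈ [0.4, 1.8) → IN Λ
#2 (-1,-7): internal coord -1 + (-7)·λ' = +3.3262; +3.3262 ∉ [0.4, 1.8) → out
#3 (-6,-4): internal coord -6 + (-4)·λ' = -3.5279; -3.5279 ∉ [0.4, 1.8) → out
#4 (3,3): internal coord 3 + (3)·λ' = +1.1459; +1.1459 ∈ [0.4, 1.8) → IN Λ
#5 (3,5): internal coord 3 + (5)·λ' = -0.0902; -0.0902 ∉ [0.4, 1.8) → out
#6 (2,1): internal coord 2 + (1)·λ' = +1.3820; +1.3820 ∈ [0.4, 1.8) → IN Λ
#7 (4,-3): internal coord 4 + (-3)·λ' = +5.8541; +5.8541 ∉ [0.4, 1.8) → out
#8 (2,3): internal coord 2 + (3)·λ' = +0.1459; +0.1459 ∉ [0.4, 1.8) → out
#9 (-2,-3): internal coord -2 + (-3)·λ' = -0.1459; -0.1459 ∉ [0.4, 1.8) → out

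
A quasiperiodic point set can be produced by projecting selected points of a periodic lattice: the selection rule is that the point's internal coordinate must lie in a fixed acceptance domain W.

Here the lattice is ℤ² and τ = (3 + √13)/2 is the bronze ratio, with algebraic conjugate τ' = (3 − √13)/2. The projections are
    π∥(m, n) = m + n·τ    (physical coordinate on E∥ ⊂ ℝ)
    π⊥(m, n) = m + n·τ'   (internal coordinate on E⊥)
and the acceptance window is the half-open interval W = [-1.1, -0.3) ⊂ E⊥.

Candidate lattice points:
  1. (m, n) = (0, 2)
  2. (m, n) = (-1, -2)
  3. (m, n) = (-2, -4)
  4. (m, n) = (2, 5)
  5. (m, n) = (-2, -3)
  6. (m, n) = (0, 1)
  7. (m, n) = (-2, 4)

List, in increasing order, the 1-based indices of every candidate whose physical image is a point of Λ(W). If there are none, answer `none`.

1, 2, 3, 5, 6

Compute τ' = (3−√13)/2 = -0.302776, so π⊥(m,n) = m -0.302776·n.
#1 (0,2): internal coord 0 + (2)·τ' = -0.605551; -0.605551 ∈ [-1.1, -0.3) → IN Λ
#2 (-1,-2): internal coord -1 + (-2)·τ' = -0.394449; -0.394449 ∈ [-1.1, -0.3) → IN Λ
#3 (-2,-4): internal coord -2 + (-4)·τ' = -0.788897; -0.788897 ∈ [-1.1, -0.3) → IN Λ
#4 (2,5): internal coord 2 + (5)·τ' = +0.486122; +0.486122 ∉ [-1.1, -0.3) → out
#5 (-2,-3): internal coord -2 + (-3)·τ' = -1.091673; -1.091673 ∈ [-1.1, -0.3) → IN Λ
#6 (0,1): internal coord 0 + (1)·τ' = -0.302776; -0.302776 ∈ [-1.1, -0.3) → IN Λ
#7 (-2,4): internal coord -2 + (4)·τ' = -3.211103; -3.211103 ∉ [-1.1, -0.3) → out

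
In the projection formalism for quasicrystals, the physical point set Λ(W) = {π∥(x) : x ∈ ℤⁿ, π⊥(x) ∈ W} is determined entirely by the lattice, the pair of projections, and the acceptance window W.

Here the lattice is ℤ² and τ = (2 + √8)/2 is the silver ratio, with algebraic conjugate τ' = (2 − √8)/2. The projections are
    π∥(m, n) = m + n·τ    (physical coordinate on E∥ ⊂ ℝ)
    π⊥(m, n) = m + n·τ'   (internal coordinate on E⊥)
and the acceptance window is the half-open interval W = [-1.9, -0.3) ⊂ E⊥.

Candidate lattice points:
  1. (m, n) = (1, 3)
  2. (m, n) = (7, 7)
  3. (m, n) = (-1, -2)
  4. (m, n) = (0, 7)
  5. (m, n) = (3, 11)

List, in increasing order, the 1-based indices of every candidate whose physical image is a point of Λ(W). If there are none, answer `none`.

5

Compute τ' = (2−√8)/2 = -0.4142, so π⊥(m,n) = m -0.4142·n.
candidate 1: (m,n)=(1,3) → π∥ = 1+3·τ ≈ 8.2426, π⊥ = 1+3·τ' ≈ -0.2426 ∉ [-1.9, -0.3) ⇒ out
candidate 2: (m,n)=(7,7) → π∥ = 7+7·τ ≈ 23.8995, π⊥ = 7+7·τ' ≈ 4.1005 ∉ [-1.9, -0.3) ⇒ out
candidate 3: (m,n)=(-1,-2) → π∥ = -1-2·τ ≈ -5.8284, π⊥ = -1-2·τ' ≈ -0.1716 ∉ [-1.9, -0.3) ⇒ out
candidate 4: (m,n)=(0,7) → π∥ = 0+7·τ ≈ 16.8995, π⊥ = 0+7·τ' ≈ -2.8995 ∉ [-1.9, -0.3) ⇒ out
candidate 5: (m,n)=(3,11) → π∥ = 3+11·τ ≈ 29.5563, π⊥ = 3+11·τ' ≈ -1.5563 ∈ [-1.9, -0.3) ⇒ IN Λ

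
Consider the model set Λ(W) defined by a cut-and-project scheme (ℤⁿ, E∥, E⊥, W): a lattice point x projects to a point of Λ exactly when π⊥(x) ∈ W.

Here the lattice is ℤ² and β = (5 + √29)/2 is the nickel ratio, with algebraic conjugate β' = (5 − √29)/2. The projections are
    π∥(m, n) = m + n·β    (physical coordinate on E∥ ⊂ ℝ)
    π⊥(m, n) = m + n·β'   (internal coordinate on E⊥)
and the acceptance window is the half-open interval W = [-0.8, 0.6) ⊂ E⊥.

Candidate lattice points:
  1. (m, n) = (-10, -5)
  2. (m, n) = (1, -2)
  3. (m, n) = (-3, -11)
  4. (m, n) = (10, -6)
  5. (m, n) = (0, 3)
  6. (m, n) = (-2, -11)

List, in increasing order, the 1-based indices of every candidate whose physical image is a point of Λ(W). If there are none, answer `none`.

β' = (5−√29)/2 ≈ -0.192582.
candidate 1: (m,n)=(-10,-5) → π∥ = -10-5·β ≈ -35.962912, π⊥ = -10-5·β' ≈ -9.037088 ∉ [-0.8, 0.6) ⇒ out
candidate 2: (m,n)=(1,-2) → π∥ = 1-2·β ≈ -9.385165, π⊥ = 1-2·β' ≈ 1.385165 ∉ [-0.8, 0.6) ⇒ out
candidate 3: (m,n)=(-3,-11) → π∥ = -3-11·β ≈ -60.118406, π⊥ = -3-11·β' ≈ -0.881594 ∉ [-0.8, 0.6) ⇒ out
candidate 4: (m,n)=(10,-6) → π∥ = 10-6·β ≈ -21.155494, π⊥ = 10-6·β' ≈ 11.155494 ∉ [-0.8, 0.6) ⇒ out
candidate 5: (m,n)=(0,3) → π∥ = 0+3·β ≈ 15.577747, π⊥ = 0+3·β' ≈ -0.577747 ∈ [-0.8, 0.6) ⇒ IN Λ
candidate 6: (m,n)=(-2,-11) → π∥ = -2-11·β ≈ -59.118406, π⊥ = -2-11·β' ≈ 0.118406 ∈ [-0.8, 0.6) ⇒ IN Λ

5, 6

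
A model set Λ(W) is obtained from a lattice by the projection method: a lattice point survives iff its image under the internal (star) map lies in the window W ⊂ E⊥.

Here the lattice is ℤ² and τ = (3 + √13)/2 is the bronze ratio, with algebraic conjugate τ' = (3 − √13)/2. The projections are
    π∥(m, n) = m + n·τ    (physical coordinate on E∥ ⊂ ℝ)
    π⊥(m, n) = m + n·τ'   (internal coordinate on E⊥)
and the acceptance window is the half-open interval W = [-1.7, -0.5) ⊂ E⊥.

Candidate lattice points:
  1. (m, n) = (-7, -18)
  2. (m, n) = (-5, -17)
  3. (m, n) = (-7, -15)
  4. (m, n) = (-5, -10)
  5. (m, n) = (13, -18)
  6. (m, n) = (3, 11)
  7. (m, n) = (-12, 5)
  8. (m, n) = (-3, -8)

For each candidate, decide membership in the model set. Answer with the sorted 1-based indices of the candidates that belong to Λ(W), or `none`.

1, 8

Numerically τ ≈ 3.302776 and τ' = −1/τ ≈ -0.302776.
#1 (-7,-18): internal coord -7 + (-18)·τ' = -1.550039; -1.550039 ∈ [-1.7, -0.5) → IN Λ
#2 (-5,-17): internal coord -5 + (-17)·τ' = +0.147186; +0.147186 ∉ [-1.7, -0.5) → out
#3 (-7,-15): internal coord -7 + (-15)·τ' = -2.458365; -2.458365 ∉ [-1.7, -0.5) → out
#4 (-5,-10): internal coord -5 + (-10)·τ' = -1.972244; -1.972244 ∉ [-1.7, -0.5) → out
#5 (13,-18): internal coord 13 + (-18)·τ' = +18.449961; +18.449961 ∉ [-1.7, -0.5) → out
#6 (3,11): internal coord 3 + (11)·τ' = -0.330532; -0.330532 ∉ [-1.7, -0.5) → out
#7 (-12,5): internal coord -12 + (5)·τ' = -13.513878; -13.513878 ∉ [-1.7, -0.5) → out
#8 (-3,-8): internal coord -3 + (-8)·τ' = -0.577795; -0.577795 ∈ [-1.7, -0.5) → IN Λ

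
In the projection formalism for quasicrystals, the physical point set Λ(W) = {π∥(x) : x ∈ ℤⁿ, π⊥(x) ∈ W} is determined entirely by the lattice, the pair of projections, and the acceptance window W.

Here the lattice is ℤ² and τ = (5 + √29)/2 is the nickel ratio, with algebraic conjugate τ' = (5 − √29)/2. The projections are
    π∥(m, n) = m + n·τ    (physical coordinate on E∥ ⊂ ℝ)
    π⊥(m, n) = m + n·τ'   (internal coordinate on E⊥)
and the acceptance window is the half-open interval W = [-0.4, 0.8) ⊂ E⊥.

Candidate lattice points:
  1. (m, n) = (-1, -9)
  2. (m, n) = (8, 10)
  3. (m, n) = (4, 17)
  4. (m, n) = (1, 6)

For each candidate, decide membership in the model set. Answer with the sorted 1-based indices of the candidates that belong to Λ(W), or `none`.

Compute τ' = (5−√29)/2 = -0.19258, so π⊥(m,n) = m -0.19258·n.
candidate 1: (m,n)=(-1,-9) → π∥ = -1-9·τ ≈ -47.73324, π⊥ = -1-9·τ' ≈ 0.73324 ∈ [-0.4, 0.8) ⇒ IN Λ
candidate 2: (m,n)=(8,10) → π∥ = 8+10·τ ≈ 59.92582, π⊥ = 8+10·τ' ≈ 6.07418 ∉ [-0.4, 0.8) ⇒ out
candidate 3: (m,n)=(4,17) → π∥ = 4+17·τ ≈ 92.27390, π⊥ = 4+17·τ' ≈ 0.72610 ∈ [-0.4, 0.8) ⇒ IN Λ
candidate 4: (m,n)=(1,6) → π∥ = 1+6·τ ≈ 32.15549, π⊥ = 1+6·τ' ≈ -0.15549 ∈ [-0.4, 0.8) ⇒ IN Λ

1, 3, 4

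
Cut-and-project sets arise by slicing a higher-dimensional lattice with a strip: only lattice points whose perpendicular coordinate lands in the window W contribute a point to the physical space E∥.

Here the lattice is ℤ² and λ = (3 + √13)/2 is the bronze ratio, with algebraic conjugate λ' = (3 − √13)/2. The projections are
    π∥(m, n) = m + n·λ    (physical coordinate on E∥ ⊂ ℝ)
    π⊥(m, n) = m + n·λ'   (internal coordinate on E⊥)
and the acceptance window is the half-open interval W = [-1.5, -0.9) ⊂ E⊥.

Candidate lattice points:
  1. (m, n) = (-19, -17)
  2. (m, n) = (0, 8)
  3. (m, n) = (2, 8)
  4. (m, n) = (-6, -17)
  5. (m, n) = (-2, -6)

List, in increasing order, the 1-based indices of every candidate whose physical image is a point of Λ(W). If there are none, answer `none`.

none

λ' = (3−√13)/2 ≈ -0.30278.
[1] lift (-19,-17): star map gives -13.85281; window check -1.5 ≤ -13.85281 < -0.9 is false → out
[2] lift (0,8): star map gives -2.42221; window check -1.5 ≤ -2.42221 < -0.9 is false → out
[3] lift (2,8): star map gives -0.42221; window check -1.5 ≤ -0.42221 < -0.9 is false → out
[4] lift (-6,-17): star map gives -0.85281; window check -1.5 ≤ -0.85281 < -0.9 is false → out
[5] lift (-2,-6): star map gives -0.18335; window check -1.5 ≤ -0.18335 < -0.9 is false → out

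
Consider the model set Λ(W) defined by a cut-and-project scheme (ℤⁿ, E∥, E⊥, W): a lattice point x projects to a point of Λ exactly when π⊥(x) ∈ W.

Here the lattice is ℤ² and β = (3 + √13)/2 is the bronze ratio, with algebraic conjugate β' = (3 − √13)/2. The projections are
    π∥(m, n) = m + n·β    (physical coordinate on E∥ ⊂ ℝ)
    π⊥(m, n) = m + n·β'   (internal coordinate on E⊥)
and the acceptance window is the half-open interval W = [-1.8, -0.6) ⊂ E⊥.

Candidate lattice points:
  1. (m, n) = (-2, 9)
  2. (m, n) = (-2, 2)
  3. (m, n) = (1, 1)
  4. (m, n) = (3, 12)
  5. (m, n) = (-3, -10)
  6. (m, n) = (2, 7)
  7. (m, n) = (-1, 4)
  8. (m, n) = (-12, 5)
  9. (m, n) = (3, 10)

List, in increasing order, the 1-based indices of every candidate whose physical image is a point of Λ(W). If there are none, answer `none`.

Compute β' = (3−√13)/2 = -0.30278, so π⊥(m,n) = m -0.30278·n.
[1] lift (-2,9): star map gives -4.72498; window check -1.8 ≤ -4.72498 < -0.6 is false → out
[2] lift (-2,2): star map gives -2.60555; window check -1.8 ≤ -2.60555 < -0.6 is false → out
[3] lift (1,1): star map gives 0.69722; window check -1.8 ≤ 0.69722 < -0.6 is false → out
[4] lift (3,12): star map gives -0.63331; window check -1.8 ≤ -0.63331 < -0.6 is true → IN Λ
[5] lift (-3,-10): star map gives 0.02776; window check -1.8 ≤ 0.02776 < -0.6 is false → out
[6] lift (2,7): star map gives -0.11943; window check -1.8 ≤ -0.11943 < -0.6 is false → out
[7] lift (-1,4): star map gives -2.21110; window check -1.8 ≤ -2.21110 < -0.6 is false → out
[8] lift (-12,5): star map gives -13.51388; window check -1.8 ≤ -13.51388 < -0.6 is false → out
[9] lift (3,10): star map gives -0.02776; window check -1.8 ≤ -0.02776 < -0.6 is false → out

4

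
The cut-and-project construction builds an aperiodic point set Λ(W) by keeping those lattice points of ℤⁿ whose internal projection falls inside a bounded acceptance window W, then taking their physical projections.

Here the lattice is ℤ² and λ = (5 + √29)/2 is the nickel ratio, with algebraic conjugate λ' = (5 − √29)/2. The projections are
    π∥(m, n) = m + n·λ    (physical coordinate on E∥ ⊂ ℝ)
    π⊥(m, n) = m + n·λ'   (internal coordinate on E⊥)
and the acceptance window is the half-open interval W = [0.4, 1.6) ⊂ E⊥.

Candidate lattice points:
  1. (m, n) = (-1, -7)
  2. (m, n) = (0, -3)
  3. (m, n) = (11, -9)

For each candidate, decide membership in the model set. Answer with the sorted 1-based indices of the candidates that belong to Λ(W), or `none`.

2

Numerically λ ≈ 5.1926 and λ' = −1/λ ≈ -0.1926.
#1 (-1,-7): internal coord -1 + (-7)·λ' = +0.3481; +0.3481 ∉ [0.4, 1.6) → out
#2 (0,-3): internal coord 0 + (-3)·λ' = +0.5777; +0.5777 ∈ [0.4, 1.6) → IN Λ
#3 (11,-9): internal coord 11 + (-9)·λ' = +12.7332; +12.7332 ∉ [0.4, 1.6) → out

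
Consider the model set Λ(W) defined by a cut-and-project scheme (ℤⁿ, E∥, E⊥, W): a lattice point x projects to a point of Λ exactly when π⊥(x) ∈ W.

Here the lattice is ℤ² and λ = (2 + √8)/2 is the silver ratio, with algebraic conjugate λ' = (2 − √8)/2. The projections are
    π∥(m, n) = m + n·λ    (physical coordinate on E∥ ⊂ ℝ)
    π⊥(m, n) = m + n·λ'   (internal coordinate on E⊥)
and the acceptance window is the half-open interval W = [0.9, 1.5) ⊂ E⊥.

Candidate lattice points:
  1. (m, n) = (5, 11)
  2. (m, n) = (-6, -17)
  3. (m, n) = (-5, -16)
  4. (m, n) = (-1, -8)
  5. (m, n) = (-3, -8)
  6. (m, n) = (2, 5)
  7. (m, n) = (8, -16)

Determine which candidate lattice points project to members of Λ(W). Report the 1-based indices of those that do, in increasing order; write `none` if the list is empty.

Numerically λ ≈ 2.414214 and λ' = −1/λ ≈ -0.414214.
[1] lift (5,11): star map gives 0.443651; window check 0.9 ≤ 0.443651 < 1.5 is false → out
[2] lift (-6,-17): star map gives 1.041631; window check 0.9 ≤ 1.041631 < 1.5 is true → IN Λ
[3] lift (-5,-16): star map gives 1.627417; window check 0.9 ≤ 1.627417 < 1.5 is false → out
[4] lift (-1,-8): star map gives 2.313708; window check 0.9 ≤ 2.313708 < 1.5 is false → out
[5] lift (-3,-8): star map gives 0.313708; window check 0.9 ≤ 0.313708 < 1.5 is false → out
[6] lift (2,5): star map gives -0.071068; window check 0.9 ≤ -0.071068 < 1.5 is false → out
[7] lift (8,-16): star map gives 14.627417; window check 0.9 ≤ 14.627417 < 1.5 is false → out

2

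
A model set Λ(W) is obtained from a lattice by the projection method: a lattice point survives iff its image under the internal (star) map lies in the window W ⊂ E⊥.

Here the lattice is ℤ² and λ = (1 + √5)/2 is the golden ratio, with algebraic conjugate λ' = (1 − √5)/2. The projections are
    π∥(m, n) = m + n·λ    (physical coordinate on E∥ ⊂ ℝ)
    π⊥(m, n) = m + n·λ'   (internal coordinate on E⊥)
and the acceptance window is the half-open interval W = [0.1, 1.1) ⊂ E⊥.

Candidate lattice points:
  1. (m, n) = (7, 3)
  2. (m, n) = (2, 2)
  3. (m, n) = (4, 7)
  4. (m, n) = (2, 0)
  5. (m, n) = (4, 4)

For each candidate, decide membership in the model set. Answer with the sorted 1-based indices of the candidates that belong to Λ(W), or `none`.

Compute λ' = (1−√5)/2 = -0.61803, so π⊥(m,n) = m -0.61803·n.
#1 (7,3): internal coord 7 + (3)·λ' = +5.14590; +5.14590 ∉ [0.1, 1.1) → out
#2 (2,2): internal coord 2 + (2)·λ' = +0.76393; +0.76393 ∈ [0.1, 1.1) → IN Λ
#3 (4,7): internal coord 4 + (7)·λ' = -0.32624; -0.32624 ∉ [0.1, 1.1) → out
#4 (2,0): internal coord 2 + (0)·λ' = +2.00000; +2.00000 ∉ [0.1, 1.1) → out
#5 (4,4): internal coord 4 + (4)·λ' = +1.52786; +1.52786 ∉ [0.1, 1.1) → out

2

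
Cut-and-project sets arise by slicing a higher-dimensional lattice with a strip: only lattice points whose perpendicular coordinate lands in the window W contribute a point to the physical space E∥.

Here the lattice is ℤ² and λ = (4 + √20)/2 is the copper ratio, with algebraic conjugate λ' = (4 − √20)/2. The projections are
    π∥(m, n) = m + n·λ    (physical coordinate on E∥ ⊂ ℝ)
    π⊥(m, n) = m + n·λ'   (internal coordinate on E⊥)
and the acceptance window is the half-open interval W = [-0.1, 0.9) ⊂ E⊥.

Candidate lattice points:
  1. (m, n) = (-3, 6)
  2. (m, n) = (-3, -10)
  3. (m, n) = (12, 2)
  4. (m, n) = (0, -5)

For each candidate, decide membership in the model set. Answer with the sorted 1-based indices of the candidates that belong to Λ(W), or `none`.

λ' = (4−√20)/2 ≈ -0.23607.
[1] lift (-3,6): star map gives -4.41641; window check -0.1 ≤ -4.41641 < 0.9 is false → out
[2] lift (-3,-10): star map gives -0.63932; window check -0.1 ≤ -0.63932 < 0.9 is false → out
[3] lift (12,2): star map gives 11.52786; window check -0.1 ≤ 11.52786 < 0.9 is false → out
[4] lift (0,-5): star map gives 1.18034; window check -0.1 ≤ 1.18034 < 0.9 is false → out

none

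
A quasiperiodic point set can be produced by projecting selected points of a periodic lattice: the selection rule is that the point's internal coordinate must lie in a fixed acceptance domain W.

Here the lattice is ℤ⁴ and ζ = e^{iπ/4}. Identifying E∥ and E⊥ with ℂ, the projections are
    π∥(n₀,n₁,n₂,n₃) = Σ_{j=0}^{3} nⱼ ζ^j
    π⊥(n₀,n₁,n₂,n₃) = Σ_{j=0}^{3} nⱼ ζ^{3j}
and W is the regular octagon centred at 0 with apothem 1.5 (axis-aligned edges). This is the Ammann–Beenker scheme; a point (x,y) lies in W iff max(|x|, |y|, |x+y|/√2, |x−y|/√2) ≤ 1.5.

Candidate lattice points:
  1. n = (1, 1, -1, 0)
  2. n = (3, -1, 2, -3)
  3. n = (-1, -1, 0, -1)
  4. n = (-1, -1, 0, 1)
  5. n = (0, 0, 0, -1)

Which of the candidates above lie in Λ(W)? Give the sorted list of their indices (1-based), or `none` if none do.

Internal map: ζ^{3j} for j=0..3 gives (1,0), (−√2/2,√2/2), (0,−1), (√2/2,√2/2).
#1 (1, 1, -1, 0): internal (0.29289, 1.70711); octagon support 1.70711 vs apothem 1.5 → ∉ W
#2 (3, -1, 2, -3): internal (1.58579, -4.82843); octagon support 4.82843 vs apothem 1.5 → ∉ W
#3 (-1, -1, 0, -1): internal (-1.00000, -1.41421); octagon support 1.70711 vs apothem 1.5 → ∉ W
#4 (-1, -1, 0, 1): internal (0.41421, 0.00000); octagon support 0.41421 vs apothem 1.5 → ∈ W
#5 (0, 0, 0, -1): internal (-0.70711, -0.70711); octagon support 1.00000 vs apothem 1.5 → ∈ W

4, 5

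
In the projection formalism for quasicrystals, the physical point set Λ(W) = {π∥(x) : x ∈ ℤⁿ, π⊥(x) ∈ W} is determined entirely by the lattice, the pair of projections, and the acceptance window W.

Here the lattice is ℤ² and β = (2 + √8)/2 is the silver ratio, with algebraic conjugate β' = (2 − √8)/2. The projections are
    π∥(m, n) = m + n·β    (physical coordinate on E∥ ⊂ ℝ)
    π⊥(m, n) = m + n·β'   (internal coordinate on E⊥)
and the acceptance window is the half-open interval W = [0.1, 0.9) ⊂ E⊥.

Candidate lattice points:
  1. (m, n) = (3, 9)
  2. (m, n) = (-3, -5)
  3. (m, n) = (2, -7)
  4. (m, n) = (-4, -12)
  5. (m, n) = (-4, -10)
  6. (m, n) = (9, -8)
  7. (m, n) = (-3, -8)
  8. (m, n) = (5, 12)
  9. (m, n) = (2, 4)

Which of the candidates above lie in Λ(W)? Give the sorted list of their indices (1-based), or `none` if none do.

β' = (2−√8)/2 ≈ -0.4142.
#1 (3,9): internal coord 3 + (9)·β' = -0.7279; -0.7279 ∉ [0.1, 0.9) → out
#2 (-3,-5): internal coord -3 + (-5)·β' = -0.9289; -0.9289 ∉ [0.1, 0.9) → out
#3 (2,-7): internal coord 2 + (-7)·β' = +4.8995; +4.8995 ∉ [0.1, 0.9) → out
#4 (-4,-12): internal coord -4 + (-12)·β' = +0.9706; +0.9706 ∉ [0.1, 0.9) → out
#5 (-4,-10): internal coord -4 + (-10)·β' = +0.1421; +0.1421 ∈ [0.1, 0.9) → IN Λ
#6 (9,-8): internal coord 9 + (-8)·β' = +12.3137; +12.3137 ∉ [0.1, 0.9) → out
#7 (-3,-8): internal coord -3 + (-8)·β' = +0.3137; +0.3137 ∈ [0.1, 0.9) → IN Λ
#8 (5,12): internal coord 5 + (12)·β' = +0.0294; +0.0294 ∉ [0.1, 0.9) → out
#9 (2,4): internal coord 2 + (4)·β' = +0.3431; +0.3431 ∈ [0.1, 0.9) → IN Λ

5, 7, 9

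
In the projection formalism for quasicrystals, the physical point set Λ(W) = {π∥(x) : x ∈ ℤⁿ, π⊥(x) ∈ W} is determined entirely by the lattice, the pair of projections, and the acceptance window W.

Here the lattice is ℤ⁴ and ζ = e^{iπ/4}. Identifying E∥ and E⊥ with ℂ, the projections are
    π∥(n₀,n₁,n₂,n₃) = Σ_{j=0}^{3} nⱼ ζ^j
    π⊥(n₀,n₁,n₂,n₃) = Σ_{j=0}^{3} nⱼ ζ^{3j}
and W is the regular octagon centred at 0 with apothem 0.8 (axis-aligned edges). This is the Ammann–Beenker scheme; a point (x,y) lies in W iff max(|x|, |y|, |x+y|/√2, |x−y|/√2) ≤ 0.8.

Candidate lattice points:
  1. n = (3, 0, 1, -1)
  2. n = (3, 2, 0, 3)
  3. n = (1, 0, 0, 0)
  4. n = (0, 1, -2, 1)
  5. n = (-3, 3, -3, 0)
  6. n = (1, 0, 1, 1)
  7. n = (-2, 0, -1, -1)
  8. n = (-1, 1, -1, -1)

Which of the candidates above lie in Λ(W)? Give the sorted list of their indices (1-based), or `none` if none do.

none

Internal map: ζ^{3j} for j=0..3 gives (1,0), (−√2/2,√2/2), (0,−1), (√2/2,√2/2).
candidate 1: n = (3, 0, 1, -1) → π⊥ ≈ (+2.292893, -1.707107); max(|x|,|y|,|x±y|/√2) = 2.828427 > 0.8 ⇒ ∉ W
candidate 2: n = (3, 2, 0, 3) → π⊥ ≈ (+3.707107, +3.535534); max(|x|,|y|,|x±y|/√2) = 5.121320 > 0.8 ⇒ ∉ W
candidate 3: n = (1, 0, 0, 0) → π⊥ ≈ (+1.000000, +0.000000); max(|x|,|y|,|x±y|/√2) = 1.000000 > 0.8 ⇒ ∉ W
candidate 4: n = (0, 1, -2, 1) → π⊥ ≈ (+0.000000, +3.414214); max(|x|,|y|,|x±y|/√2) = 3.414214 > 0.8 ⇒ ∉ W
candidate 5: n = (-3, 3, -3, 0) → π⊥ ≈ (-5.121320, +5.121320); max(|x|,|y|,|x±y|/√2) = 7.242641 > 0.8 ⇒ ∉ W
candidate 6: n = (1, 0, 1, 1) → π⊥ ≈ (+1.707107, -0.292893); max(|x|,|y|,|x±y|/√2) = 1.707107 > 0.8 ⇒ ∉ W
candidate 7: n = (-2, 0, -1, -1) → π⊥ ≈ (-2.707107, +0.292893); max(|x|,|y|,|x±y|/√2) = 2.707107 > 0.8 ⇒ ∉ W
candidate 8: n = (-1, 1, -1, -1) → π⊥ ≈ (-2.414214, +1.000000); max(|x|,|y|,|x±y|/√2) = 2.414214 > 0.8 ⇒ ∉ W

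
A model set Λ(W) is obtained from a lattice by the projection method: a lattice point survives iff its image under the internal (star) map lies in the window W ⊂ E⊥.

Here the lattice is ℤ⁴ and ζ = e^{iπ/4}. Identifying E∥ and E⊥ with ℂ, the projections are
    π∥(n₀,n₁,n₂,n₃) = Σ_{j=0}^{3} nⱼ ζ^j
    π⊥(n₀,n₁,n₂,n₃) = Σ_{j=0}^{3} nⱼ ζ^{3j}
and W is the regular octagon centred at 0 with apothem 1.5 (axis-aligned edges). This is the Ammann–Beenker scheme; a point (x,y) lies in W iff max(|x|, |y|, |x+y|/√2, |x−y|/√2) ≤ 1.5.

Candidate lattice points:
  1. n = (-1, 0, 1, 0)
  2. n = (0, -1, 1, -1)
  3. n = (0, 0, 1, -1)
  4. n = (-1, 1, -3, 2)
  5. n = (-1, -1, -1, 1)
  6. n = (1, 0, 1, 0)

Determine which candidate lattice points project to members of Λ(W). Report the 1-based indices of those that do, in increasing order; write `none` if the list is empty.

1, 5, 6

With ζ = e^{iπ/4} the internal vectors are ζ^0,ζ^3,ζ^6,ζ^9.
#1 (-1, 0, 1, 0): internal (-1.00000, -1.00000); octagon support 1.41421 vs apothem 1.5 → ∈ W
#2 (0, -1, 1, -1): internal (0.00000, -2.41421); octagon support 2.41421 vs apothem 1.5 → ∉ W
#3 (0, 0, 1, -1): internal (-0.70711, -1.70711); octagon support 1.70711 vs apothem 1.5 → ∉ W
#4 (-1, 1, -3, 2): internal (-0.29289, 5.12132); octagon support 5.12132 vs apothem 1.5 → ∉ W
#5 (-1, -1, -1, 1): internal (0.41421, 1.00000); octagon support 1.00000 vs apothem 1.5 → ∈ W
#6 (1, 0, 1, 0): internal (1.00000, -1.00000); octagon support 1.41421 vs apothem 1.5 → ∈ W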